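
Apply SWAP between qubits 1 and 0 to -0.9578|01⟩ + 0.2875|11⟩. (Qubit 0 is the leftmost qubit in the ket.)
-0.9578|10⟩ + 0.2875|11⟩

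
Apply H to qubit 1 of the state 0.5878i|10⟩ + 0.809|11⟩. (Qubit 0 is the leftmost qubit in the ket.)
(0.572 + 0.4156i)|10⟩ + (-0.572 + 0.4156i)|11⟩

H on qubit 1 mixes each pair of kets that differ only in qubit 1: amplitudes (a, b) of (|…0…⟩, |…1…⟩) become ((a + b)/√2, (a − b)/√2). Kets absent from the input have amplitude 0.
(|10⟩, |11⟩): (a, b) = (0.5878i, 0.809) → ((0.572 + 0.4156i), (-0.572 + 0.4156i))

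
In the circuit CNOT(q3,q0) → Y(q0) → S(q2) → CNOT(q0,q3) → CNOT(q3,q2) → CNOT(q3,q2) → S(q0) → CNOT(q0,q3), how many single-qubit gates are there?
3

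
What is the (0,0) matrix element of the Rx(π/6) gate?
0.9659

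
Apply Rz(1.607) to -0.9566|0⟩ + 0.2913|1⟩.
(-0.6641 + 0.6886i)|0⟩ + (0.2022 + 0.2097i)|1⟩

Rz(1.607) = [[e^(−iθ/2), 0], [0, e^(iθ/2)]] with e^(±iθ/2) = cos(θ/2) ± i·sin(θ/2); θ = 1.607, cos(θ/2) ≈ 0.694192, sin(θ/2) ≈ 0.71979.
With a = amp(|0⟩) = -0.9566 and b = amp(|1⟩) = 0.2913:
new amp(|0⟩) = (0.694192 - 0.71979i)·a = (-0.6641 + 0.6886i)
new amp(|1⟩) = (0.694192 + 0.71979i)·b = (0.2022 + 0.2097i)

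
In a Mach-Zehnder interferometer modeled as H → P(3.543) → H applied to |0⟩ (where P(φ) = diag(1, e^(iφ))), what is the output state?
(0.03974 - 0.1954i)|0⟩ + (0.9603 + 0.1954i)|1⟩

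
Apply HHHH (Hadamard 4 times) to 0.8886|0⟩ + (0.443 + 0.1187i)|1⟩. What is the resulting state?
0.8886|0⟩ + (0.443 + 0.1187i)|1⟩

H² = I, so an even number of Hadamards cancels: H^4 = I and the state is unchanged.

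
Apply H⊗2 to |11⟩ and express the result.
1/2|00⟩ - 1/2|01⟩ - 1/2|10⟩ + 1/2|11⟩

H⊗2 gives amp(|y⟩) = (1/2) Σ_x (−1)^(x·y) amp(|x⟩), where x·y is the number of positions in which both x and y have a 1.
|00⟩: (1)/2 = 1/2
|01⟩: (-1)/2 = -1/2
|10⟩: (-1)/2 = -1/2
|11⟩: (1)/2 = 1/2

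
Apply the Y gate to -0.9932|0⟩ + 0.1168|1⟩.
-0.1168i|0⟩ - 0.9932i|1⟩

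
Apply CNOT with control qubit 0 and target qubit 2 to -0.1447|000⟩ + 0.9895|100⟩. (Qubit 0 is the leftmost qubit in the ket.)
-0.1447|000⟩ + 0.9895|101⟩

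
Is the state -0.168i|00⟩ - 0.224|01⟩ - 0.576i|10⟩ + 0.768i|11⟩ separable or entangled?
Entangled

Writing the state as a|00⟩ + b|01⟩ + c|10⟩ + d|11⟩, it is a product state iff ad − bc = 0.
Here (a, b, c, d) = (-0.168i, -0.224, -0.576i, 0.768i): ad − bc = (-0.168i)(0.768i) − (-0.224)(-0.576i) = (0.129 - 0.129i) ≠ 0, so the state is entangled.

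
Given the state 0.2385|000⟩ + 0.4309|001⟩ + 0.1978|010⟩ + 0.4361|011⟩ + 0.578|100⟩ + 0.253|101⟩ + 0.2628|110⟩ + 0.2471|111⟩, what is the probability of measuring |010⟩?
0.03912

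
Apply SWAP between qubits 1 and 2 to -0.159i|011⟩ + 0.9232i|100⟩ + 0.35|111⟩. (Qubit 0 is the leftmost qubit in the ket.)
-0.159i|011⟩ + 0.9232i|100⟩ + 0.35|111⟩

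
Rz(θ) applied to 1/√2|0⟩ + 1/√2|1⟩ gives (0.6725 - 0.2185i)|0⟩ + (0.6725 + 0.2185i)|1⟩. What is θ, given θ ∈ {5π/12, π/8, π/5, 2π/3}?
π/5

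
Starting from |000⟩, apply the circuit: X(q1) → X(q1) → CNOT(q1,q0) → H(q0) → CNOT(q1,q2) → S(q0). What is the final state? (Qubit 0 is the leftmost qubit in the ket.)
1/√2|000⟩ + (1/√2)i|100⟩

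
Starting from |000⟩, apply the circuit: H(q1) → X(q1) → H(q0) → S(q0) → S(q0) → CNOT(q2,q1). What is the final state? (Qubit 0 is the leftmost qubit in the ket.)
1/2|000⟩ + 1/2|010⟩ - 1/2|100⟩ - 1/2|110⟩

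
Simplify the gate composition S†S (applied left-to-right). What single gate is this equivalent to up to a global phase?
I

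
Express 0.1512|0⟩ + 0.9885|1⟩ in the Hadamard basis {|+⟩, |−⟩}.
0.8059|+⟩ - 0.5921|−⟩

With |ψ⟩ = α|0⟩ + β|1⟩, the Hadamard-basis coefficients are ⟨+|ψ⟩ = (α + β)/√2 and ⟨−|ψ⟩ = (α − β)/√2.
Here α = 0.1512, β = 0.9885: (α + β)/√2 = 0.8059, (α − β)/√2 = -0.5921.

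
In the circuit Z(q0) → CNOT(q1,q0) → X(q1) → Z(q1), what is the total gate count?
4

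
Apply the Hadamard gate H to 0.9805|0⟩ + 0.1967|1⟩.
0.8324|0⟩ + 0.5542|1⟩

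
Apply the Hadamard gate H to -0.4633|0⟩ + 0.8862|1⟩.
0.299|0⟩ - 0.9542|1⟩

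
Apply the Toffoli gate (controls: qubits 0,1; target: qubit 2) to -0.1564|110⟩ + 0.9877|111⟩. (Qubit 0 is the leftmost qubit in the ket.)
0.9877|110⟩ - 0.1564|111⟩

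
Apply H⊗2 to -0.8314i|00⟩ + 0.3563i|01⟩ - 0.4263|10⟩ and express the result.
(-0.2132 - 0.2376i)|00⟩ + (-0.2132 - 0.5939i)|01⟩ + (0.2132 - 0.2376i)|10⟩ + (0.2132 - 0.5939i)|11⟩

H⊗2 gives amp(|y⟩) = (1/2) Σ_x (−1)^(x·y) amp(|x⟩), where x·y is the number of positions in which both x and y have a 1.
|00⟩: (-0.8314i + 0.3563i - 0.4263)/2 = (-0.2132 - 0.2376i)
|01⟩: (-0.8314i - 0.3563i - 0.4263)/2 = (-0.2132 - 0.5939i)
|10⟩: (-0.8314i + 0.3563i + 0.4263)/2 = (0.2132 - 0.2376i)
|11⟩: (-0.8314i - 0.3563i + 0.4263)/2 = (0.2132 - 0.5939i)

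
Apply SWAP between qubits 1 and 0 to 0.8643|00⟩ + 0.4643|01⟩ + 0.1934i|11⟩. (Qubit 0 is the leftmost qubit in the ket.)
0.8643|00⟩ + 0.4643|10⟩ + 0.1934i|11⟩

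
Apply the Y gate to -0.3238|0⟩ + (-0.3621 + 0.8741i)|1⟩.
(0.8741 + 0.3621i)|0⟩ - 0.3238i|1⟩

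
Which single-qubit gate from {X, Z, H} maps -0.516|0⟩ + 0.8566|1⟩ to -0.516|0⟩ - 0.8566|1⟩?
Z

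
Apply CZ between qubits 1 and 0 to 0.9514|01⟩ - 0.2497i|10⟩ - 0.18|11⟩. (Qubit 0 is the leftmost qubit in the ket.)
0.9514|01⟩ - 0.2497i|10⟩ + 0.18|11⟩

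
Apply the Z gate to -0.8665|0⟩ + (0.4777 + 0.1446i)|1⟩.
-0.8665|0⟩ + (-0.4777 - 0.1446i)|1⟩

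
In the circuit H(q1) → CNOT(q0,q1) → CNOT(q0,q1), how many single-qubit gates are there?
1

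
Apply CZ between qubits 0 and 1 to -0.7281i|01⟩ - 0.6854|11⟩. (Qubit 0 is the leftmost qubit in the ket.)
-0.7281i|01⟩ + 0.6854|11⟩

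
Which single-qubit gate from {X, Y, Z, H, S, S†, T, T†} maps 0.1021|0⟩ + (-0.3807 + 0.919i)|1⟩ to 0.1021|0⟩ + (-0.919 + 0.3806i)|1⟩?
T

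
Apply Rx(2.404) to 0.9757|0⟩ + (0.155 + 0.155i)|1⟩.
(0.4963 - 0.1446i)|0⟩ + (0.05588 - 0.8542i)|1⟩

Rx(2.404) = [[cos(θ/2), −i·sin(θ/2)], [−i·sin(θ/2), cos(θ/2)]]; θ = 2.404, cos(θ/2) ≈ 0.360493, sin(θ/2) ≈ 0.932762.
With a = amp(|0⟩) = 0.9757 and b = amp(|1⟩) = (0.155 + 0.155i):
new amp(|0⟩) = (0.360493)·a + (-0.932762i)·b = (0.4963 - 0.1446i)
new amp(|1⟩) = (-0.932762i)·a + (0.360493)·b = (0.05588 - 0.8542i)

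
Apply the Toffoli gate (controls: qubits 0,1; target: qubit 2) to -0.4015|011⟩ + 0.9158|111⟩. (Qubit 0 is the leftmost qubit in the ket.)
-0.4015|011⟩ + 0.9158|110⟩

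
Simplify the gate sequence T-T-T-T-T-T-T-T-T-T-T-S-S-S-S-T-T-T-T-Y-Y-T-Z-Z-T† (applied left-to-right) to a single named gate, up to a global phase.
T†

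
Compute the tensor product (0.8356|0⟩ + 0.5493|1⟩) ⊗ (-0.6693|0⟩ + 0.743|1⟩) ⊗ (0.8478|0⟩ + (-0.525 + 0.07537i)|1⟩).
-0.4741|000⟩ + (0.2936 - 0.04215i)|001⟩ + 0.5264|010⟩ + (-0.3259 + 0.04679i)|011⟩ - 0.3117|100⟩ + (0.193 - 0.02771i)|101⟩ + 0.346|110⟩ + (-0.2143 + 0.03076i)|111⟩

amp(|b₁b₂…⟩) = product of the factor amplitudes for bits b₁, b₂, …; only kets whose every factor amplitude is nonzero survive.
|000⟩: (0.8356)(-0.6693)(0.8478) = -0.4741
|001⟩: (0.8356)(-0.6693)(-0.525 + 0.07537i) = (0.2936 - 0.04215i)
|010⟩: (0.8356)(0.743)(0.8478) = 0.5264
|011⟩: (0.8356)(0.743)(-0.525 + 0.07537i) = (-0.3259 + 0.04679i)
|100⟩: (0.5493)(-0.6693)(0.8478) = -0.3117
|101⟩: (0.5493)(-0.6693)(-0.525 + 0.07537i) = (0.193 - 0.02771i)
|110⟩: (0.5493)(0.743)(0.8478) = 0.346
|111⟩: (0.5493)(0.743)(-0.525 + 0.07537i) = (-0.2143 + 0.03076i)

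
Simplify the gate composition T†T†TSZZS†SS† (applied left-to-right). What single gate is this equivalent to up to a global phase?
T†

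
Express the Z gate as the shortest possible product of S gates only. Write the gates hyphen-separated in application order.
S-S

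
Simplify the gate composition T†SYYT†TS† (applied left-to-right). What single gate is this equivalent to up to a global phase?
T†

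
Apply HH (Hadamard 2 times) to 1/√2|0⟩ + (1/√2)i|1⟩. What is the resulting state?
1/√2|0⟩ + (1/√2)i|1⟩

H² = I, so an even number of Hadamards cancels: H^2 = I and the state is unchanged.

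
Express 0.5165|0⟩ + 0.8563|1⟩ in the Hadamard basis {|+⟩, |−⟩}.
0.9707|+⟩ - 0.2403|−⟩

With |ψ⟩ = α|0⟩ + β|1⟩, the Hadamard-basis coefficients are ⟨+|ψ⟩ = (α + β)/√2 and ⟨−|ψ⟩ = (α − β)/√2.
Here α = 0.5165, β = 0.8563: (α + β)/√2 = 0.9707, (α − β)/√2 = -0.2403.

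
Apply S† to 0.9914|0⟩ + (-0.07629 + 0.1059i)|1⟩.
0.9914|0⟩ + (0.1059 + 0.07629i)|1⟩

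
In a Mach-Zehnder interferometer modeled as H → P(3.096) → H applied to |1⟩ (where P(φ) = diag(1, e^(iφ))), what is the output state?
(0.9995 - 0.02279i)|0⟩ + (0.0005196 + 0.02279i)|1⟩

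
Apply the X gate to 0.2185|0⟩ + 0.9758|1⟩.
0.9758|0⟩ + 0.2185|1⟩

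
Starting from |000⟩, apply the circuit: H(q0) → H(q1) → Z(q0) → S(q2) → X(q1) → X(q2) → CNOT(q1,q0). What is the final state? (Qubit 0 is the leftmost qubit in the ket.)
1/2|001⟩ - 1/2|011⟩ - 1/2|101⟩ + 1/2|111⟩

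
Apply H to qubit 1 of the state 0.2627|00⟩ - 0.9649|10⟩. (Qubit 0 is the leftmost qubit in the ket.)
0.1858|00⟩ + 0.1858|01⟩ - 0.6823|10⟩ - 0.6823|11⟩

H on qubit 1 mixes each pair of kets that differ only in qubit 1: amplitudes (a, b) of (|…0…⟩, |…1…⟩) become ((a + b)/√2, (a − b)/√2). Kets absent from the input have amplitude 0.
(|00⟩, |01⟩): (a, b) = (0.2627, 0) → (0.1858, 0.1858)
(|10⟩, |11⟩): (a, b) = (-0.9649, 0) → (-0.6823, -0.6823)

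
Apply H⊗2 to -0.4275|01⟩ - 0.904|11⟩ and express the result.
-0.6658|00⟩ + 0.6658|01⟩ + 0.2383|10⟩ - 0.2383|11⟩

H⊗2 gives amp(|y⟩) = (1/2) Σ_x (−1)^(x·y) amp(|x⟩), where x·y is the number of positions in which both x and y have a 1.
|00⟩: (-0.4275 - 0.904)/2 = -0.6658
|01⟩: (0.4275 + 0.904)/2 = 0.6658
|10⟩: (-0.4275 + 0.904)/2 = 0.2383
|11⟩: (0.4275 - 0.904)/2 = -0.2383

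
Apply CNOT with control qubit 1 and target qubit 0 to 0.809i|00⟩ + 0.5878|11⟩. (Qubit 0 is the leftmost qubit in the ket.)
0.809i|00⟩ + 0.5878|01⟩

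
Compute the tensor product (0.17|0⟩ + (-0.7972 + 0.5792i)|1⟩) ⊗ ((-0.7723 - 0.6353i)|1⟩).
(-0.1313 - 0.108i)|01⟩ + (0.9836 + 0.05915i)|11⟩

amp(|b₁b₂…⟩) = product of the factor amplitudes for bits b₁, b₂, …; only kets whose every factor amplitude is nonzero survive.
|01⟩: (0.17)(-0.7723 - 0.6353i) = (-0.1313 - 0.108i)
|11⟩: (-0.7972 + 0.5792i)(-0.7723 - 0.6353i) = (0.9836 + 0.05915i)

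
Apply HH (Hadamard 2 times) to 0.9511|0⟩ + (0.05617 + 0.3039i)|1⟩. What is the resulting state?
0.9511|0⟩ + (0.05617 + 0.3039i)|1⟩

H² = I, so an even number of Hadamards cancels: H^2 = I and the state is unchanged.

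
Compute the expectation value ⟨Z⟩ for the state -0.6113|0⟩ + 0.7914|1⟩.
-0.2526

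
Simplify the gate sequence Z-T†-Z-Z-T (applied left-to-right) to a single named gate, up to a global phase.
Z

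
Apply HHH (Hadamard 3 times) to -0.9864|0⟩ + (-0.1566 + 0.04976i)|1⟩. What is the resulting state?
(-0.8082 + 0.03519i)|0⟩ + (-0.5868 - 0.03519i)|1⟩

H² = I, so H^3 = H: a single Hadamard. With (a, b) = (-0.9864, (-0.1566 + 0.04976i)), H gives ((a + b)/√2, (a − b)/√2) = ((-0.8082 + 0.03519i), (-0.5868 - 0.03519i)).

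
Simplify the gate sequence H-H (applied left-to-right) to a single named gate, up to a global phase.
I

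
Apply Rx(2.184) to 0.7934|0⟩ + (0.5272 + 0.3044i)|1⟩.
(0.6357 - 0.4679i)|0⟩ + (0.2429 - 0.5639i)|1⟩

Rx(2.184) = [[cos(θ/2), −i·sin(θ/2)], [−i·sin(θ/2), cos(θ/2)]]; θ = 2.184, cos(θ/2) ≈ 0.460711, sin(θ/2) ≈ 0.88755.
With a = amp(|0⟩) = 0.7934 and b = amp(|1⟩) = (0.5272 + 0.3044i):
new amp(|0⟩) = (0.460711)·a + (-0.88755i)·b = (0.6357 - 0.4679i)
new amp(|1⟩) = (-0.88755i)·a + (0.460711)·b = (0.2429 - 0.5639i)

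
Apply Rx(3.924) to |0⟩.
-0.3813|0⟩ - 0.9245i|1⟩

Rx(3.924) = [[cos(θ/2), −i·sin(θ/2)], [−i·sin(θ/2), cos(θ/2)]]; θ = 3.924, cos(θ/2) ≈ -0.381301, sin(θ/2) ≈ 0.924451.
With a = amp(|0⟩) = 1 and b = amp(|1⟩) = 0:
new amp(|0⟩) = (-0.381301)·a + (-0.924451i)·b = -0.3813
new amp(|1⟩) = (-0.924451i)·a + (-0.381301)·b = -0.9245i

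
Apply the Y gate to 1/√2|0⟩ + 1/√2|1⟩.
-(1/√2)i|0⟩ + (1/√2)i|1⟩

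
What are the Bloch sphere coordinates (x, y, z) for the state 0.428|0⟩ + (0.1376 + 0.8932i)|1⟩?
(0.1178, 0.7646, -0.6336)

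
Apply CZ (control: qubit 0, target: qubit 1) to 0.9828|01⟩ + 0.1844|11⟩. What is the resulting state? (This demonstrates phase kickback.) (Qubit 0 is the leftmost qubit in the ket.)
0.9828|01⟩ - 0.1844|11⟩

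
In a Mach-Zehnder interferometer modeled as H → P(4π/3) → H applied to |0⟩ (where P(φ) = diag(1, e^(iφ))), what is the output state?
(0.25 - 0.433i)|0⟩ + (0.75 + 0.433i)|1⟩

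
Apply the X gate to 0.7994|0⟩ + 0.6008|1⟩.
0.6008|0⟩ + 0.7994|1⟩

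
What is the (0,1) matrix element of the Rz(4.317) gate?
0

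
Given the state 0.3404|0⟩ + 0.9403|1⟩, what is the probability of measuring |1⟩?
0.8842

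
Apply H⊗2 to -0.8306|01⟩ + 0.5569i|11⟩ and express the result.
(-0.4153 + 0.2785i)|00⟩ + (0.4153 - 0.2785i)|01⟩ + (-0.4153 - 0.2785i)|10⟩ + (0.4153 + 0.2785i)|11⟩

H⊗2 gives amp(|y⟩) = (1/2) Σ_x (−1)^(x·y) amp(|x⟩), where x·y is the number of positions in which both x and y have a 1.
|00⟩: (-0.8306 + 0.5569i)/2 = (-0.4153 + 0.2785i)
|01⟩: (0.8306 - 0.5569i)/2 = (0.4153 - 0.2785i)
|10⟩: (-0.8306 - 0.5569i)/2 = (-0.4153 - 0.2785i)
|11⟩: (0.8306 + 0.5569i)/2 = (0.4153 + 0.2785i)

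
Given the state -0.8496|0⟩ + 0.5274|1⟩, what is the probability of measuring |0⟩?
0.7218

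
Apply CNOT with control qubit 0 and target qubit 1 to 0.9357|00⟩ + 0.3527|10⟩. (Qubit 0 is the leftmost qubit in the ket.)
0.9357|00⟩ + 0.3527|11⟩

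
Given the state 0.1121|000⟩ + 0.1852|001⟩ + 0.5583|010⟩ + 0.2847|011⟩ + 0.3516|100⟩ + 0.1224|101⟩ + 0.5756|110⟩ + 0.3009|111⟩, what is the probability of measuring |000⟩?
0.01257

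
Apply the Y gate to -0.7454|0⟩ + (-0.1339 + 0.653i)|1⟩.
(0.653 + 0.1339i)|0⟩ - 0.7454i|1⟩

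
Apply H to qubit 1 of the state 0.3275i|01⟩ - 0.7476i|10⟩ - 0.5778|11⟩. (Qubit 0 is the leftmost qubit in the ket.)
0.2316i|00⟩ - 0.2316i|01⟩ + (-0.4086 - 0.5286i)|10⟩ + (0.4086 - 0.5286i)|11⟩

H on qubit 1 mixes each pair of kets that differ only in qubit 1: amplitudes (a, b) of (|…0…⟩, |…1…⟩) become ((a + b)/√2, (a − b)/√2). Kets absent from the input have amplitude 0.
(|00⟩, |01⟩): (a, b) = (0, 0.3275i) → (0.2316i, -0.2316i)
(|10⟩, |11⟩): (a, b) = (-0.7476i, -0.5778) → ((-0.4086 - 0.5286i), (0.4086 - 0.5286i))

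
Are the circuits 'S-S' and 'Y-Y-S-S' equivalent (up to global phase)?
Yes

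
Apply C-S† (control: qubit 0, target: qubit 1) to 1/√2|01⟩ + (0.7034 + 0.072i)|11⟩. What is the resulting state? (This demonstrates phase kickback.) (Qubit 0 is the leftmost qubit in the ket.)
1/√2|01⟩ + (0.072 - 0.7034i)|11⟩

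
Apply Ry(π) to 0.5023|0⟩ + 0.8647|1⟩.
-0.8647|0⟩ + 0.5023|1⟩

Ry(π) = [[cos(θ/2), −sin(θ/2)], [sin(θ/2), cos(θ/2)]]; θ = π, cos(θ/2) ≈ 0, sin(θ/2) ≈ 1.
With a = amp(|0⟩) = 0.5023 and b = amp(|1⟩) = 0.8647:
new amp(|0⟩) = (-1)·b = -0.8647
new amp(|1⟩) = (1)·a = 0.5023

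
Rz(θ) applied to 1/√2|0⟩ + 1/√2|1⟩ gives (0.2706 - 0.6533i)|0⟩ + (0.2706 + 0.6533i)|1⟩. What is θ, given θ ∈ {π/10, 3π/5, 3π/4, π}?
3π/4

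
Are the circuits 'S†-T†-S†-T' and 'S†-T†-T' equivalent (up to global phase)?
No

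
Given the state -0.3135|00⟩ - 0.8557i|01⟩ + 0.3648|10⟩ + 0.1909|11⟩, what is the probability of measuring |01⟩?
0.7322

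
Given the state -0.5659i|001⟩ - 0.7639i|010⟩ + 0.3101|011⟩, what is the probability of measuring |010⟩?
0.5835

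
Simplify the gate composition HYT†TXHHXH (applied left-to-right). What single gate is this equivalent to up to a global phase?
Y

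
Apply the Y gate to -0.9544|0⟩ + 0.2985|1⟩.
-0.2985i|0⟩ - 0.9544i|1⟩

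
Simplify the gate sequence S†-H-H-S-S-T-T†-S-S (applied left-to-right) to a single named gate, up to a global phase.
S†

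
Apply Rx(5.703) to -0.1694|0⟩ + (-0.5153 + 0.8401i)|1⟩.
(0.4026 + 0.1474i)|0⟩ + (0.4938 - 0.7565i)|1⟩

Rx(5.703) = [[cos(θ/2), −i·sin(θ/2)], [−i·sin(θ/2), cos(θ/2)]]; θ = 5.703, cos(θ/2) ≈ -0.958217, sin(θ/2) ≈ 0.286041.
With a = amp(|0⟩) = -0.1694 and b = amp(|1⟩) = (-0.5153 + 0.8401i):
new amp(|0⟩) = (-0.958217)·a + (-0.286041i)·b = (0.4026 + 0.1474i)
new amp(|1⟩) = (-0.286041i)·a + (-0.958217)·b = (0.4938 - 0.7565i)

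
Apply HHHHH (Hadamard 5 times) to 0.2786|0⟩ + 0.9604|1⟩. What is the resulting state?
0.8761|0⟩ - 0.4821|1⟩

H² = I, so H^5 = H: a single Hadamard. With (a, b) = (0.2786, 0.9604), H gives ((a + b)/√2, (a − b)/√2) = (0.8761, -0.4821).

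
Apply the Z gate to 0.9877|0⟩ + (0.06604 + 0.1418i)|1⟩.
0.9877|0⟩ + (-0.06604 - 0.1418i)|1⟩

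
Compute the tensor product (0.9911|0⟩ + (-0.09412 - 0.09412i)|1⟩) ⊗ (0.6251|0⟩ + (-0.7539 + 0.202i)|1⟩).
0.6195|00⟩ + (-0.7472 + 0.2002i)|01⟩ + (-0.05883 - 0.05883i)|10⟩ + (0.08997 + 0.05194i)|11⟩

amp(|b₁b₂…⟩) = product of the factor amplitudes for bits b₁, b₂, …; only kets whose every factor amplitude is nonzero survive.
|00⟩: (0.9911)(0.6251) = 0.6195
|01⟩: (0.9911)(-0.7539 + 0.202i) = (-0.7472 + 0.2002i)
|10⟩: (-0.09412 - 0.09412i)(0.6251) = (-0.05883 - 0.05883i)
|11⟩: (-0.09412 - 0.09412i)(-0.7539 + 0.202i) = (0.08997 + 0.05194i)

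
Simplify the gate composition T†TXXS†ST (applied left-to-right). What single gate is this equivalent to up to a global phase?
T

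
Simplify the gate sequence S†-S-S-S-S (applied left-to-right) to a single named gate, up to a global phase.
S†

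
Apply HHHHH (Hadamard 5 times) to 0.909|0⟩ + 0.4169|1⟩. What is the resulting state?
0.9376|0⟩ + 0.348|1⟩

H² = I, so H^5 = H: a single Hadamard. With (a, b) = (0.909, 0.4169), H gives ((a + b)/√2, (a − b)/√2) = (0.9376, 0.348).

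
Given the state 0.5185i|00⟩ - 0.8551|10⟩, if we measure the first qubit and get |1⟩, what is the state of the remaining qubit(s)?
-|0⟩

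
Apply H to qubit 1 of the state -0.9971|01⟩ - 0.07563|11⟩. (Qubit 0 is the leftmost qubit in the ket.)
-0.7051|00⟩ + 0.7051|01⟩ - 0.05348|10⟩ + 0.05348|11⟩

H on qubit 1 mixes each pair of kets that differ only in qubit 1: amplitudes (a, b) of (|…0…⟩, |…1…⟩) become ((a + b)/√2, (a − b)/√2). Kets absent from the input have amplitude 0.
(|00⟩, |01⟩): (a, b) = (0, -0.9971) → (-0.7051, 0.7051)
(|10⟩, |11⟩): (a, b) = (0, -0.07563) → (-0.05348, 0.05348)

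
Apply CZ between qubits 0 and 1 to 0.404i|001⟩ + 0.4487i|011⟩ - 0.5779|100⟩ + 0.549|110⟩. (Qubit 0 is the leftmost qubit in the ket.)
0.404i|001⟩ + 0.4487i|011⟩ - 0.5779|100⟩ - 0.549|110⟩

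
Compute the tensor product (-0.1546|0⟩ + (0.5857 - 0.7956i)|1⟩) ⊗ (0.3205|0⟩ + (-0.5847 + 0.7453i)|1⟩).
-0.04955|00⟩ + (0.09039 - 0.1152i)|01⟩ + (0.1877 - 0.255i)|10⟩ + (0.2505 + 0.9017i)|11⟩

amp(|b₁b₂…⟩) = product of the factor amplitudes for bits b₁, b₂, …; only kets whose every factor amplitude is nonzero survive.
|00⟩: (-0.1546)(0.3205) = -0.04955
|01⟩: (-0.1546)(-0.5847 + 0.7453i) = (0.09039 - 0.1152i)
|10⟩: (0.5857 - 0.7956i)(0.3205) = (0.1877 - 0.255i)
|11⟩: (0.5857 - 0.7956i)(-0.5847 + 0.7453i) = (0.2505 + 0.9017i)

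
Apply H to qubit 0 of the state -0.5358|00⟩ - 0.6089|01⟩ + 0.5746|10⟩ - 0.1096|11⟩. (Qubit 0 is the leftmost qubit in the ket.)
0.02744|00⟩ - 0.5081|01⟩ - 0.7852|10⟩ - 0.3531|11⟩

H on qubit 0 mixes each pair of kets that differ only in qubit 0: amplitudes (a, b) of (|…0…⟩, |…1…⟩) become ((a + b)/√2, (a − b)/√2). Kets absent from the input have amplitude 0.
(|00⟩, |10⟩): (a, b) = (-0.5358, 0.5746) → (0.02744, -0.7852)
(|01⟩, |11⟩): (a, b) = (-0.6089, -0.1096) → (-0.5081, -0.3531)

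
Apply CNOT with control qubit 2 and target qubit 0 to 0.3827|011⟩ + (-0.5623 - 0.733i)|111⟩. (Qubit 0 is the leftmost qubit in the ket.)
(-0.5623 - 0.733i)|011⟩ + 0.3827|111⟩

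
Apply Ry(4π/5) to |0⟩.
0.309|0⟩ + 0.9511|1⟩

Ry(4π/5) = [[cos(θ/2), −sin(θ/2)], [sin(θ/2), cos(θ/2)]]; θ = 4π/5, cos(θ/2) ≈ 0.309017, sin(θ/2) ≈ 0.951057.
With a = amp(|0⟩) = 1 and b = amp(|1⟩) = 0:
new amp(|0⟩) = (0.309017)·a + (-0.951057)·b = 0.309
new amp(|1⟩) = (0.951057)·a + (0.309017)·b = 0.9511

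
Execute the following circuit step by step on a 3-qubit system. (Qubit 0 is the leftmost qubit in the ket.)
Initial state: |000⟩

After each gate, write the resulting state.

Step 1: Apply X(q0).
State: |100⟩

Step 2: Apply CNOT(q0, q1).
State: |110⟩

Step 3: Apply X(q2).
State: |111⟩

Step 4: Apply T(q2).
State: (1/√2 + (1/√2)i)|111⟩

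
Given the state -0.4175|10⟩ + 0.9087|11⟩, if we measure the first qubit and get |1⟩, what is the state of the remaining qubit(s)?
-0.4175|0⟩ + 0.9087|1⟩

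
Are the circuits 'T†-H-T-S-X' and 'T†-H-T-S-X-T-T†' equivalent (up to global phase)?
Yes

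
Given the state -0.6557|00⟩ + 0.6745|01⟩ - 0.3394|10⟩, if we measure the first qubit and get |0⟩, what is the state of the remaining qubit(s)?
-0.697|0⟩ + 0.717|1⟩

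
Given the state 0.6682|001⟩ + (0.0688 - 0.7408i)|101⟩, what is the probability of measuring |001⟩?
0.4465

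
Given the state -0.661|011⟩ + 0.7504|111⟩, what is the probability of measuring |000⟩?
0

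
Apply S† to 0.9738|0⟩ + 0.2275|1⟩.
0.9738|0⟩ - 0.2275i|1⟩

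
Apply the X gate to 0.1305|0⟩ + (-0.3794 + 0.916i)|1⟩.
(-0.3794 + 0.916i)|0⟩ + 0.1305|1⟩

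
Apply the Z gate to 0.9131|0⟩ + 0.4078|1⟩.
0.9131|0⟩ - 0.4078|1⟩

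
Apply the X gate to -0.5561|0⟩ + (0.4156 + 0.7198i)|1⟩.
(0.4156 + 0.7198i)|0⟩ - 0.5561|1⟩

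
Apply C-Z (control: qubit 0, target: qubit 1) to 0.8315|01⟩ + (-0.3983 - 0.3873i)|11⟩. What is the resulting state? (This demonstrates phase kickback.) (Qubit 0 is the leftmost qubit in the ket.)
0.8315|01⟩ + (0.3983 + 0.3873i)|11⟩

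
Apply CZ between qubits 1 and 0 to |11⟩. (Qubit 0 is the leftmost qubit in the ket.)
-|11⟩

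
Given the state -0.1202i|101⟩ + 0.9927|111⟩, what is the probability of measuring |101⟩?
0.01445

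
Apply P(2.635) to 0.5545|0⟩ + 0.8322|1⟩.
0.5545|0⟩ + (-0.7277 + 0.4038i)|1⟩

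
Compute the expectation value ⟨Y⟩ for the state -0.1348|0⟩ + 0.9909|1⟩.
0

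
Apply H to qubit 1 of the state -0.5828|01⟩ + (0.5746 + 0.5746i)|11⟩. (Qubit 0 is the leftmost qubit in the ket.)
-0.4121|00⟩ + 0.4121|01⟩ + (0.4063 + 0.4063i)|10⟩ + (-0.4063 - 0.4063i)|11⟩

H on qubit 1 mixes each pair of kets that differ only in qubit 1: amplitudes (a, b) of (|…0…⟩, |…1…⟩) become ((a + b)/√2, (a − b)/√2). Kets absent from the input have amplitude 0.
(|00⟩, |01⟩): (a, b) = (0, -0.5828) → (-0.4121, 0.4121)
(|10⟩, |11⟩): (a, b) = (0, (0.5746 + 0.5746i)) → ((0.4063 + 0.4063i), (-0.4063 - 0.4063i))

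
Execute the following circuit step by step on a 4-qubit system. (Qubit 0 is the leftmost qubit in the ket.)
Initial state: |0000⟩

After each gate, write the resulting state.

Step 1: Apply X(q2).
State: |0010⟩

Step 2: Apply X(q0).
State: |1010⟩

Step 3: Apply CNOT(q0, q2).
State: |1000⟩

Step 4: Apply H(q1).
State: 1/√2|1000⟩ + 1/√2|1100⟩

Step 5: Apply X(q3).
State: 1/√2|1001⟩ + 1/√2|1101⟩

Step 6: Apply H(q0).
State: 1/2|0001⟩ + 1/2|0101⟩ - 1/2|1001⟩ - 1/2|1101⟩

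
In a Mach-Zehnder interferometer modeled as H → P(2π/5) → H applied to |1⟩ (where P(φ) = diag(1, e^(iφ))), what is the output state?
(0.3455 - 0.4755i)|0⟩ + (0.6545 + 0.4755i)|1⟩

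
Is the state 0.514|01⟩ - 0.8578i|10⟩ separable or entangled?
Entangled

Writing the state as a|00⟩ + b|01⟩ + c|10⟩ + d|11⟩, it is a product state iff ad − bc = 0.
Here (a, b, c, d) = (0, 0.514, -0.8578i, 0): ad − bc = (0)(0) − (0.514)(-0.8578i) = 0.4409i ≠ 0, so the state is entangled.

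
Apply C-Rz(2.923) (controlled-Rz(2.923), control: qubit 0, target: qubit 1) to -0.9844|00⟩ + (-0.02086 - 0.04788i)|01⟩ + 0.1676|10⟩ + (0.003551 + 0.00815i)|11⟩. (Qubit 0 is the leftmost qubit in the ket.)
-0.9844|00⟩ + (-0.02086 - 0.04788i)|01⟩ + (0.01828 - 0.1666i)|10⟩ + (-0.007714 + 0.004419i)|11⟩

C-Rz(2.923) leaves the control-|0⟩ kets |00⟩, |01⟩ unchanged and applies Rz(2.923) to qubit 1 on the control-|1⟩ pair (|10⟩, |11⟩).
Rz(2.923) = [[e^(−iθ/2), 0], [0, e^(iθ/2)]] with e^(±iθ/2) = cos(θ/2) ± i·sin(θ/2); θ = 2.923, cos(θ/2) ≈ 0.109079, sin(θ/2) ≈ 0.994033.
With a = amp(|10⟩) = 0.1676 and b = amp(|11⟩) = (0.003551 + 0.00815i):
new amp(|10⟩) = (0.109079 - 0.994033i)·a = (0.01828 - 0.1666i)
new amp(|11⟩) = (0.109079 + 0.994033i)·b = (-0.007714 + 0.004419i)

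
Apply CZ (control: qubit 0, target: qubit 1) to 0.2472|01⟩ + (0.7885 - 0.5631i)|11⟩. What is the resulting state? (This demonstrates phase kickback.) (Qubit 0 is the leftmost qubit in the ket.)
0.2472|01⟩ + (-0.7885 + 0.5631i)|11⟩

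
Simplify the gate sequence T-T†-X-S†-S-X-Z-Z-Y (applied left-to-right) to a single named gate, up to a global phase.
Y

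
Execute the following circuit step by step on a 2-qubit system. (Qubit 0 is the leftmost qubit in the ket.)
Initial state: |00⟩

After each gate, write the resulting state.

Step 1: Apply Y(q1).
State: i|01⟩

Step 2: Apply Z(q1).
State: -i|01⟩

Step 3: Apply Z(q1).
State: i|01⟩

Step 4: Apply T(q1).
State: (-1/√2 + (1/√2)i)|01⟩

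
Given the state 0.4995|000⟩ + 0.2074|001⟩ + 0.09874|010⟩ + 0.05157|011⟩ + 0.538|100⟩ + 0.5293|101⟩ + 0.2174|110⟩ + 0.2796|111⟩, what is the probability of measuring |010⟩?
0.00975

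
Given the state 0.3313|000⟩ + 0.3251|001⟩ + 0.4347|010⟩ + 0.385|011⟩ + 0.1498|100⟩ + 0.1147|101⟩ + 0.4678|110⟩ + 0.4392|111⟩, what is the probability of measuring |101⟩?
0.01316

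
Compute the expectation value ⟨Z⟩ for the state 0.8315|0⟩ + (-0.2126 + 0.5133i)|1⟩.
0.3827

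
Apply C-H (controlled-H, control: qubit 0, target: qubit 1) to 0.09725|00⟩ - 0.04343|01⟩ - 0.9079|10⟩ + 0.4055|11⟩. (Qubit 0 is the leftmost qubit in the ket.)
0.09725|00⟩ - 0.04343|01⟩ - 0.3553|10⟩ - 0.9287|11⟩

C-H leaves the control-|0⟩ kets |00⟩, |01⟩ unchanged and applies H to qubit 1 on the control-|1⟩ pair (|10⟩, |11⟩).
H = [[1/√2, 1/√2], [1/√2, -1/√2]].
With a = amp(|10⟩) = -0.9079 and b = amp(|11⟩) = 0.4055:
new amp(|10⟩) = (1/√2)·a + (1/√2)·b = -0.3553
new amp(|11⟩) = (1/√2)·a + (-1/√2)·b = -0.9287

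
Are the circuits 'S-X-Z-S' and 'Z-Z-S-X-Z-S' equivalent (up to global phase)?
Yes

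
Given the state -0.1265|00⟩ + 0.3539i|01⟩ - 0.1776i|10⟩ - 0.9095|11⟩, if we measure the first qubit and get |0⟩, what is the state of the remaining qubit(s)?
-0.3366|0⟩ + 0.9417i|1⟩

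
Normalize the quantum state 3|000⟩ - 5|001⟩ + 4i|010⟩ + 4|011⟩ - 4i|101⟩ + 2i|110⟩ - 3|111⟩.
0.3078|000⟩ - 0.513|001⟩ + 0.4104i|010⟩ + 0.4104|011⟩ - 0.4104i|101⟩ + 0.2052i|110⟩ - 0.3078|111⟩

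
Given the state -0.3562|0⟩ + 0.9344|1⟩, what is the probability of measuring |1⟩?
0.8731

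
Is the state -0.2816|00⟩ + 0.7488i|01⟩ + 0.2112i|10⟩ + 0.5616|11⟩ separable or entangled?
Separable

Writing the state as a|00⟩ + b|01⟩ + c|10⟩ + d|11⟩, it is a product state iff ad − bc = 0.
Here (a, b, c, d) = (-0.2816, 0.7488i, 0.2112i, 0.5616): ad − bc = (-0.2816)(0.5616) − (0.7488i)(0.2112i) = 0, so the state is separable.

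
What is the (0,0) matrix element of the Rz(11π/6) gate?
(-0.9659 - 0.2588i)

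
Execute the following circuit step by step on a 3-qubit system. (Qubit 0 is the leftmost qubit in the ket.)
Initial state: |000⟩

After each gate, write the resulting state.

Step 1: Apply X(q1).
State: |010⟩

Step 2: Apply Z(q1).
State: -|010⟩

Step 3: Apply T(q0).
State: -|010⟩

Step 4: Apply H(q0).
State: -1/√2|010⟩ - 1/√2|110⟩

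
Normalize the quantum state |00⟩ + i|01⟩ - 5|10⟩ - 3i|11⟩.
0.1667|00⟩ + 0.1667i|01⟩ - 0.8333|10⟩ - (1/2)i|11⟩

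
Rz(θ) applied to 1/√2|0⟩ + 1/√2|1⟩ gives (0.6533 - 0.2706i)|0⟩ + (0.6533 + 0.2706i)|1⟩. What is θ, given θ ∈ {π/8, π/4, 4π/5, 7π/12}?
π/4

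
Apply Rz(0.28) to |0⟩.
(0.9902 - 0.1395i)|0⟩

Rz(0.28) = [[e^(−iθ/2), 0], [0, e^(iθ/2)]] with e^(±iθ/2) = cos(θ/2) ± i·sin(θ/2); θ = 0.28, cos(θ/2) ≈ 0.990216, sin(θ/2) ≈ 0.139543.
With a = amp(|0⟩) = 1 and b = amp(|1⟩) = 0:
new amp(|0⟩) = (0.990216 - 0.139543i)·a = (0.9902 - 0.1395i)
new amp(|1⟩) = (0.990216 + 0.139543i)·b = 0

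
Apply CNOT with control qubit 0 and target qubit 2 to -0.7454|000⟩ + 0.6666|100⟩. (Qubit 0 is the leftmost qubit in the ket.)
-0.7454|000⟩ + 0.6666|101⟩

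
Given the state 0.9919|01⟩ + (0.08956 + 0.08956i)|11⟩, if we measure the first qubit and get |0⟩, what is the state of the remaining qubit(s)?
|1⟩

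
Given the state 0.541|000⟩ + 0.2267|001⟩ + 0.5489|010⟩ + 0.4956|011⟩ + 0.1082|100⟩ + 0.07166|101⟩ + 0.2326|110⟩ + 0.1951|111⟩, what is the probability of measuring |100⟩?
0.01171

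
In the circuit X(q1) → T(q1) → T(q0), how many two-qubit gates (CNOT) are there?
0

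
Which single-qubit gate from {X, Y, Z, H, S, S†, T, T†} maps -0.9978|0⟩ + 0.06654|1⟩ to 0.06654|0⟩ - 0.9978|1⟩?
X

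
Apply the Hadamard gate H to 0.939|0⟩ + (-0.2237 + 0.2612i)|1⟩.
(0.5058 + 0.1847i)|0⟩ + (0.8222 - 0.1847i)|1⟩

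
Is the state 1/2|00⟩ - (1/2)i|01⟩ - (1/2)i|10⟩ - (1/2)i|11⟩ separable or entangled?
Entangled

Writing the state as a|00⟩ + b|01⟩ + c|10⟩ + d|11⟩, it is a product state iff ad − bc = 0.
Here (a, b, c, d) = (1/2, -(1/2)i, -(1/2)i, -(1/2)i): ad − bc = (1/2)(-(1/2)i) − (-(1/2)i)(-(1/2)i) = (0.25 - 0.25i) ≠ 0, so the state is entangled.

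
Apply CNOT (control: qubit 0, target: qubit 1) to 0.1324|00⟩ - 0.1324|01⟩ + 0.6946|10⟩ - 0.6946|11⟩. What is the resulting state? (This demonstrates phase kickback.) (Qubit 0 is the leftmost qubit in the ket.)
0.1324|00⟩ - 0.1324|01⟩ - 0.6946|10⟩ + 0.6946|11⟩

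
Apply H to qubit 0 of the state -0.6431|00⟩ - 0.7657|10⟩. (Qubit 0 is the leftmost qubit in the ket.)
-0.9962|00⟩ + 0.08669|10⟩

H on qubit 0 mixes each pair of kets that differ only in qubit 0: amplitudes (a, b) of (|…0…⟩, |…1…⟩) become ((a + b)/√2, (a − b)/√2). Kets absent from the input have amplitude 0.
(|00⟩, |10⟩): (a, b) = (-0.6431, -0.7657) → (-0.9962, 0.08669)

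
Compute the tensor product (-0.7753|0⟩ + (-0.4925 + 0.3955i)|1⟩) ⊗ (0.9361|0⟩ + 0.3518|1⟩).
-0.7258|00⟩ - 0.2728|01⟩ + (-0.461 + 0.3702i)|10⟩ + (-0.1733 + 0.1391i)|11⟩

amp(|b₁b₂…⟩) = product of the factor amplitudes for bits b₁, b₂, …; only kets whose every factor amplitude is nonzero survive.
|00⟩: (-0.7753)(0.9361) = -0.7258
|01⟩: (-0.7753)(0.3518) = -0.2728
|10⟩: (-0.4925 + 0.3955i)(0.9361) = (-0.461 + 0.3702i)
|11⟩: (-0.4925 + 0.3955i)(0.3518) = (-0.1733 + 0.1391i)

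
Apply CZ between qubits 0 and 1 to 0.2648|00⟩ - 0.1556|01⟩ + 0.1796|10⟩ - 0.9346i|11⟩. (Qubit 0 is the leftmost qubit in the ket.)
0.2648|00⟩ - 0.1556|01⟩ + 0.1796|10⟩ + 0.9346i|11⟩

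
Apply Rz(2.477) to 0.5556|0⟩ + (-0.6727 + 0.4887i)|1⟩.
(0.1812 - 0.5252i)|0⟩ + (-0.6814 - 0.4765i)|1⟩

Rz(2.477) = [[e^(−iθ/2), 0], [0, e^(iθ/2)]] with e^(±iθ/2) = cos(θ/2) ± i·sin(θ/2); θ = 2.477, cos(θ/2) ≈ 0.326215, sin(θ/2) ≈ 0.945296.
With a = amp(|0⟩) = 0.5556 and b = amp(|1⟩) = (-0.6727 + 0.4887i):
new amp(|0⟩) = (0.326215 - 0.945296i)·a = (0.1812 - 0.5252i)
new amp(|1⟩) = (0.326215 + 0.945296i)·b = (-0.6814 - 0.4765i)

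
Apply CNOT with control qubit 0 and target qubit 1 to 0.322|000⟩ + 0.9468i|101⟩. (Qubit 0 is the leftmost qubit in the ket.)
0.322|000⟩ + 0.9468i|111⟩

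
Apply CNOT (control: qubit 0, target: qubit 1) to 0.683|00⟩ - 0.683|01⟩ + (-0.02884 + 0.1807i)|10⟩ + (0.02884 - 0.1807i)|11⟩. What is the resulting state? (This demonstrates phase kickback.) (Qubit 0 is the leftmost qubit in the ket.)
0.683|00⟩ - 0.683|01⟩ + (0.02884 - 0.1807i)|10⟩ + (-0.02884 + 0.1807i)|11⟩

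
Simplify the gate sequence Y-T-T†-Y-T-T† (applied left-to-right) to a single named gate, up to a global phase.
I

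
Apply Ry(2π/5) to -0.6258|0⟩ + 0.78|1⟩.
-0.9648|0⟩ + 0.2632|1⟩

Ry(2π/5) = [[cos(θ/2), −sin(θ/2)], [sin(θ/2), cos(θ/2)]]; θ = 2π/5, cos(θ/2) ≈ 0.809017, sin(θ/2) ≈ 0.587785.
With a = amp(|0⟩) = -0.6258 and b = amp(|1⟩) = 0.78:
new amp(|0⟩) = (0.809017)·a + (-0.587785)·b = -0.9648
new amp(|1⟩) = (0.587785)·a + (0.809017)·b = 0.2632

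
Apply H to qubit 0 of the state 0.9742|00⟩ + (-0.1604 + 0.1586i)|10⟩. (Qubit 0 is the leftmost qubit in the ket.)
(0.5754 + 0.1121i)|00⟩ + (0.8023 - 0.1121i)|10⟩

H on qubit 0 mixes each pair of kets that differ only in qubit 0: amplitudes (a, b) of (|…0…⟩, |…1…⟩) become ((a + b)/√2, (a − b)/√2). Kets absent from the input have amplitude 0.
(|00⟩, |10⟩): (a, b) = (0.9742, (-0.1604 + 0.1586i)) → ((0.5754 + 0.1121i), (0.8023 - 0.1121i))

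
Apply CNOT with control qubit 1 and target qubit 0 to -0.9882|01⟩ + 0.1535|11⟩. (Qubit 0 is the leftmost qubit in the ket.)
0.1535|01⟩ - 0.9882|11⟩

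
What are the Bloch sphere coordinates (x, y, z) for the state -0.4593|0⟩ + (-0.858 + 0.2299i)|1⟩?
(0.7882, -0.2112, -0.5781)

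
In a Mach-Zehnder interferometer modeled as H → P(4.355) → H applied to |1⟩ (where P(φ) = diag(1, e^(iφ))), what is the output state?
(0.6749 + 0.4684i)|0⟩ + (0.3251 - 0.4684i)|1⟩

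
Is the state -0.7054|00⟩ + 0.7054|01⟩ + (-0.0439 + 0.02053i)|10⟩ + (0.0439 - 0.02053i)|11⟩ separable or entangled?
Separable

Writing the state as a|00⟩ + b|01⟩ + c|10⟩ + d|11⟩, it is a product state iff ad − bc = 0.
Here (a, b, c, d) = (-0.7054, 0.7054, (-0.0439 + 0.02053i), (0.0439 - 0.02053i)): ad − bc = (-0.7054)(0.0439 - 0.02053i) − (0.7054)(-0.0439 + 0.02053i) = 0, so the state is separable.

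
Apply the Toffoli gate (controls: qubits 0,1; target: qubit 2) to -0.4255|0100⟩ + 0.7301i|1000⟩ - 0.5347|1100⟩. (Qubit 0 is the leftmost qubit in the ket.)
-0.4255|0100⟩ + 0.7301i|1000⟩ - 0.5347|1110⟩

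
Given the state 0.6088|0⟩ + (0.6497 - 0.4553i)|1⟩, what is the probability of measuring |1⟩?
0.6294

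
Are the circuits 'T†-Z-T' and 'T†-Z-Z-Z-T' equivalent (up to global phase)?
Yes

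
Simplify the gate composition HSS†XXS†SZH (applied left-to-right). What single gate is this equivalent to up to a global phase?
X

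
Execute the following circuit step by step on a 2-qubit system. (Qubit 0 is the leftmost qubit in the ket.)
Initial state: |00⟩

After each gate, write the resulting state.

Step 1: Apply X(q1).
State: |01⟩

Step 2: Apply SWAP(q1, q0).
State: |10⟩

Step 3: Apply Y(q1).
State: i|11⟩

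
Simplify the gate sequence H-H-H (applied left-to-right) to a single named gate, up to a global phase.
H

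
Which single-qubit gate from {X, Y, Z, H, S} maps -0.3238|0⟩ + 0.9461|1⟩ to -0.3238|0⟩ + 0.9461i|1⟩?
S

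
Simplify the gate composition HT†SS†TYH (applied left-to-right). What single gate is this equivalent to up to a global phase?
Y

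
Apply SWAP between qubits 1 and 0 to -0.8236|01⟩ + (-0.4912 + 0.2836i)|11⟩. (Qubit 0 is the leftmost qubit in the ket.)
-0.8236|10⟩ + (-0.4912 + 0.2836i)|11⟩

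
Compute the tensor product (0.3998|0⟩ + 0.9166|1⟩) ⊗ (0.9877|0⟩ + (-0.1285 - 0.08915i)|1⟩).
0.3949|00⟩ + (-0.05137 - 0.03564i)|01⟩ + 0.9053|10⟩ + (-0.1178 - 0.08171i)|11⟩

amp(|b₁b₂…⟩) = product of the factor amplitudes for bits b₁, b₂, …; only kets whose every factor amplitude is nonzero survive.
|00⟩: (0.3998)(0.9877) = 0.3949
|01⟩: (0.3998)(-0.1285 - 0.08915i) = (-0.05137 - 0.03564i)
|10⟩: (0.9166)(0.9877) = 0.9053
|11⟩: (0.9166)(-0.1285 - 0.08915i) = (-0.1178 - 0.08171i)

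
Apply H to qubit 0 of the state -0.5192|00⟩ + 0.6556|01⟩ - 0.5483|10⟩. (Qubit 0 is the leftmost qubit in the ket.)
-0.7548|00⟩ + 0.4636|01⟩ + 0.02058|10⟩ + 0.4636|11⟩

H on qubit 0 mixes each pair of kets that differ only in qubit 0: amplitudes (a, b) of (|…0…⟩, |…1…⟩) become ((a + b)/√2, (a − b)/√2). Kets absent from the input have amplitude 0.
(|00⟩, |10⟩): (a, b) = (-0.5192, -0.5483) → (-0.7548, 0.02058)
(|01⟩, |11⟩): (a, b) = (0.6556, 0) → (0.4636, 0.4636)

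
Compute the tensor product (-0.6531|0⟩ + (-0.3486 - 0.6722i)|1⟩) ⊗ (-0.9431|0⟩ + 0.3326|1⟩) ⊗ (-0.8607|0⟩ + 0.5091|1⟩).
-0.5301|000⟩ + 0.3136|001⟩ + 0.187|010⟩ - 0.1106|011⟩ + (-0.283 - 0.5456i)|100⟩ + (0.1674 + 0.3227i)|101⟩ + (0.09979 + 0.1924i)|110⟩ + (-0.05903 - 0.1138i)|111⟩

amp(|b₁b₂…⟩) = product of the factor amplitudes for bits b₁, b₂, …; only kets whose every factor amplitude is nonzero survive.
|000⟩: (-0.6531)(-0.9431)(-0.8607) = -0.5301
|001⟩: (-0.6531)(-0.9431)(0.5091) = 0.3136
|010⟩: (-0.6531)(0.3326)(-0.8607) = 0.187
|011⟩: (-0.6531)(0.3326)(0.5091) = -0.1106
|100⟩: (-0.3486 - 0.6722i)(-0.9431)(-0.8607) = (-0.283 - 0.5456i)
|101⟩: (-0.3486 - 0.6722i)(-0.9431)(0.5091) = (0.1674 + 0.3227i)
|110⟩: (-0.3486 - 0.6722i)(0.3326)(-0.8607) = (0.09979 + 0.1924i)
|111⟩: (-0.3486 - 0.6722i)(0.3326)(0.5091) = (-0.05903 - 0.1138i)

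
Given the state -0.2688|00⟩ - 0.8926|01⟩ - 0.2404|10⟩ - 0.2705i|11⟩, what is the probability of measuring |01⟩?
0.7967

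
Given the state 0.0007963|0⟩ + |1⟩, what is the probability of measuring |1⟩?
1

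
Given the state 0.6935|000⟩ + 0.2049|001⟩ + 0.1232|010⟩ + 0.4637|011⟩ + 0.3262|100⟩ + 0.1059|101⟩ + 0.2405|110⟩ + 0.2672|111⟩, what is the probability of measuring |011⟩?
0.215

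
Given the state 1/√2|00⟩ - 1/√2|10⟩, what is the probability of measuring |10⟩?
1/2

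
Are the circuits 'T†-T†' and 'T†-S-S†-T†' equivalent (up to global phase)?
Yes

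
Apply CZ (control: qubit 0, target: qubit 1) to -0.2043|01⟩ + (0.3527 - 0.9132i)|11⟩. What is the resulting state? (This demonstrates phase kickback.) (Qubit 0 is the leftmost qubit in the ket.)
-0.2043|01⟩ + (-0.3527 + 0.9132i)|11⟩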